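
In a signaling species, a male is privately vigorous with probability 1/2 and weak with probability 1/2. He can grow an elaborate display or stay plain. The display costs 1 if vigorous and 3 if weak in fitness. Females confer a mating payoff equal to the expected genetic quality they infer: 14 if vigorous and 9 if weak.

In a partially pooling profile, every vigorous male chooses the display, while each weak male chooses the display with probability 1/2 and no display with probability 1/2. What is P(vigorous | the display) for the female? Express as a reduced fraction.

P(the display) = (1/2)·1 + (1/2)·(1/2) = 3/4.
By Bayes' rule, P(vigorous | the display) = (1/2) / (3/4) = 2/3.

2/3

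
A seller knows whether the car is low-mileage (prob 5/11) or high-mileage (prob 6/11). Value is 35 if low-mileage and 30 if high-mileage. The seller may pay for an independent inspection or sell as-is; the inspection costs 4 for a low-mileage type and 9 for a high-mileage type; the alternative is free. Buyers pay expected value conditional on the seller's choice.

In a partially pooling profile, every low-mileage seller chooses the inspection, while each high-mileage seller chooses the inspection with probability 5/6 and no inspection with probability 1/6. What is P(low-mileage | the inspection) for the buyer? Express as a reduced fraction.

P(the inspection) = (5/11)·1 + (6/11)·(5/6) = 10/11.
By Bayes' rule, P(low-mileage | the inspection) = (5/11) / (10/11) = 1/2.

1/2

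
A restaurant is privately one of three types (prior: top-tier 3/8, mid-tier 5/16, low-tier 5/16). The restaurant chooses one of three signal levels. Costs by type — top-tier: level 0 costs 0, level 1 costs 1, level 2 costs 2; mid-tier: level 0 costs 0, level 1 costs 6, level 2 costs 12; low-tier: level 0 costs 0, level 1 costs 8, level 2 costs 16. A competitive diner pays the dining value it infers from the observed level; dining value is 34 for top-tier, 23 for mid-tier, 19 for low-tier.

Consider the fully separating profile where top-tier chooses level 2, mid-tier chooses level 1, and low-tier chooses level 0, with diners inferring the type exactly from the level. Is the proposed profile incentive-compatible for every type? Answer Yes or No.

Separating price premiums: level 2 → 34, level 1 → 23, level 0 → 19.
top-tier (assigned level 2): level 0: 19 − 0 = 19; level 1: 23 − 1 = 22; level 2: 34 − 2 = 32. top-tier stays.
mid-tier (assigned level 1): level 0: 19 − 0 = 19; level 1: 23 − 6 = 17; level 2: 34 − 12 = 22. mid-tier prefers level 2.
low-tier (assigned level 0): level 0: 19 − 0 = 19; level 1: 23 − 8 = 15; level 2: 34 − 16 = 18. low-tier stays.
At least one type deviates; the separating profile fails.

No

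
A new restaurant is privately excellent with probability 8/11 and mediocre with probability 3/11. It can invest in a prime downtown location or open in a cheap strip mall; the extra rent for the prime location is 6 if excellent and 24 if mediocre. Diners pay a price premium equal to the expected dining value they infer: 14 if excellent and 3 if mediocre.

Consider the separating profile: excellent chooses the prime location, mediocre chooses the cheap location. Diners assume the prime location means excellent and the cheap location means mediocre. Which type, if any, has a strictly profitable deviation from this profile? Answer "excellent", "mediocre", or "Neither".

Neither

The prime location pays 14; the cheap location pays 3.
excellent: assigned the prime location, nets 14 − 6 = 8; deviating to the cheap location nets 3.
mediocre: assigned the cheap location, nets 3; deviating to the prime location nets 14 − 24 = -10.
Both types strictly prefer their assigned action; no profitable deviation.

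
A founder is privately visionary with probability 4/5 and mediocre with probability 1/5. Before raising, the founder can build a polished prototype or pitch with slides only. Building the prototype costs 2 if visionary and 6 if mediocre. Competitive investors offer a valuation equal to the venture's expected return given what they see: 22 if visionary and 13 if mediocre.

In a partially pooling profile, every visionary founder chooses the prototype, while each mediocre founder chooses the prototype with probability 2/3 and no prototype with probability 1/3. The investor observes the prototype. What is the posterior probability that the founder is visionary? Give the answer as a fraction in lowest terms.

P(the prototype) = (4/5)·1 + (1/5)·(2/3) = 14/15.
By Bayes' rule, P(visionary | the prototype) = (4/5) / (14/15) = 6/7.

6/7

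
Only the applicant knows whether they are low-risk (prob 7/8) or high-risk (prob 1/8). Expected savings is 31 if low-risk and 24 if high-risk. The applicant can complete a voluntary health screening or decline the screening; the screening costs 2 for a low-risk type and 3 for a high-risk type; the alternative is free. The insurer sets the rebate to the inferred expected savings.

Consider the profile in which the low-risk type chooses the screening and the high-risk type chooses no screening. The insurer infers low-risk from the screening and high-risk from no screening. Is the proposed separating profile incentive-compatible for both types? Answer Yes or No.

No

Under these beliefs, the screening earns rebate 31 and no screening earns rebate 24.
low-risk: the screening nets 31 − 2 = 29; no screening nets 24. low-risk prefers the screening.
high-risk: the screening nets 31 − 3 = 28; no screening nets 24. high-risk would deviate to the screening.
high-risk has a profitable deviation, so the profile is not an equilibrium.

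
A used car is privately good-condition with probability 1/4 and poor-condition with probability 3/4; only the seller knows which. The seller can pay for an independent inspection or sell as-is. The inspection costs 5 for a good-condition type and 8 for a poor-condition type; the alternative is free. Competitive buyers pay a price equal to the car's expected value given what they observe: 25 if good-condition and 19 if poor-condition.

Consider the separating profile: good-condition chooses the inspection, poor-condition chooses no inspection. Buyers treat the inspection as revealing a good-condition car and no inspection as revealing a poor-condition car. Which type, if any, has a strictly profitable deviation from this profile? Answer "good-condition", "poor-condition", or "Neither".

Neither

The inspection pays 25; no inspection pays 19.
good-condition: assigned the inspection, nets 25 − 5 = 20; deviating to no inspection nets 19.
poor-condition: assigned no inspection, nets 19; deviating to the inspection nets 25 − 8 = 17.
Both types strictly prefer their assigned action; no profitable deviation.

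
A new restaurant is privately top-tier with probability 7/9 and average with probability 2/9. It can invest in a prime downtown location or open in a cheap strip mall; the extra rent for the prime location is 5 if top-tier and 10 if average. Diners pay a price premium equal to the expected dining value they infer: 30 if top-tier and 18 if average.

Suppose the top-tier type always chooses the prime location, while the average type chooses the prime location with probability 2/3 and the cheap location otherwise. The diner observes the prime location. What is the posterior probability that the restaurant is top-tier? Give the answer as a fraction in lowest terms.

P(the prime location) = (7/9)·1 + (2/9)·(2/3) = 25/27.
By Bayes' rule, P(top-tier | the prime location) = (7/9) / (25/27) = 21/25.

21/25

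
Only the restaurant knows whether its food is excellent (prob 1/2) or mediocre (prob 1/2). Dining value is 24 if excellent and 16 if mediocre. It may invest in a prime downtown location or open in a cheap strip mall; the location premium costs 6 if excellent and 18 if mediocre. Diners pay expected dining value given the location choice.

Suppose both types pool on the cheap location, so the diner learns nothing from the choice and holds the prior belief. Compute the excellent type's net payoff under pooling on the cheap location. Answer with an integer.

20

Pooled price premium = 1/2·24 + 1/2·16 = 20.
excellent pays no cost for the cheap location, so net payoff = 20.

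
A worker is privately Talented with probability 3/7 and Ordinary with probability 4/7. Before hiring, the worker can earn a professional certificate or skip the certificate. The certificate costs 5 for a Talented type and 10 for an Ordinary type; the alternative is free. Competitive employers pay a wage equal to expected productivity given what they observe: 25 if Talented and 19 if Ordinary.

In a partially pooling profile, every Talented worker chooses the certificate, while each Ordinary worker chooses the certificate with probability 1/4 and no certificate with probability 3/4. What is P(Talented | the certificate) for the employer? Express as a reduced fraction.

3/4

P(the certificate) = (3/7)·1 + (4/7)·(1/4) = 4/7.
By Bayes' rule, P(Talented | the certificate) = (3/7) / (4/7) = 3/4.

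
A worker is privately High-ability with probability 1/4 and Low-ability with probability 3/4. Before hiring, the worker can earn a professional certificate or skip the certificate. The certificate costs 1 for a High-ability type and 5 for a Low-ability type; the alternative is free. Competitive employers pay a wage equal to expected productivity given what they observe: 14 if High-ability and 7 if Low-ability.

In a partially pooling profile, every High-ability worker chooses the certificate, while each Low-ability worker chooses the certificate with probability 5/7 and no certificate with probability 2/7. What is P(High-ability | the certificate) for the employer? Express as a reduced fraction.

P(the certificate) = (1/4)·1 + (3/4)·(5/7) = 11/14.
By Bayes' rule, P(High-ability | the certificate) = (1/4) / (11/14) = 7/22.

7/22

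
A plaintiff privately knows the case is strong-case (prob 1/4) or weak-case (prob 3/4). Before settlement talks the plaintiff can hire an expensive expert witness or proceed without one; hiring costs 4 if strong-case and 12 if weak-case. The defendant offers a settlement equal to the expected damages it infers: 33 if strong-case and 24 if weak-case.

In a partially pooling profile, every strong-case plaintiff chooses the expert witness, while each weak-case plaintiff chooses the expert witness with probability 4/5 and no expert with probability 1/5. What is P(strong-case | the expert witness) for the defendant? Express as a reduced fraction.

5/17

P(the expert witness) = (1/4)·1 + (3/4)·(4/5) = 17/20.
By Bayes' rule, P(strong-case | the expert witness) = (1/4) / (17/20) = 5/17.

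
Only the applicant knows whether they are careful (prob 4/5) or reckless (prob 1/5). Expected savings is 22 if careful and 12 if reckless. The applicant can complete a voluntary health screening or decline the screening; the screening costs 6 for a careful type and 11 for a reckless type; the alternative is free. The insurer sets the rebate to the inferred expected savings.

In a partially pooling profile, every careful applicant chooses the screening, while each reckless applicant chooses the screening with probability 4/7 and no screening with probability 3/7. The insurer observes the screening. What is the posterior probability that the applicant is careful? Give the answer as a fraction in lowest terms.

7/8

P(the screening) = (4/5)·1 + (1/5)·(4/7) = 32/35.
By Bayes' rule, P(careful | the screening) = (4/5) / (32/35) = 7/8.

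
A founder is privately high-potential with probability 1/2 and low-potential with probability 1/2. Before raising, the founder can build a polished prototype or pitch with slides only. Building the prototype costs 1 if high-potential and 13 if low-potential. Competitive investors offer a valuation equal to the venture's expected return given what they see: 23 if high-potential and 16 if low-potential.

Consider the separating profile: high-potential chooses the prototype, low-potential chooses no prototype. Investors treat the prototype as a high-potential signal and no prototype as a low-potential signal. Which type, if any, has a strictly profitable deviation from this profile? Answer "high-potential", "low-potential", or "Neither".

Neither

The prototype pays 23; no prototype pays 16.
high-potential: assigned the prototype, nets 23 − 1 = 22; deviating to no prototype nets 16.
low-potential: assigned no prototype, nets 16; deviating to the prototype nets 23 − 13 = 10.
Both types strictly prefer their assigned action; no profitable deviation.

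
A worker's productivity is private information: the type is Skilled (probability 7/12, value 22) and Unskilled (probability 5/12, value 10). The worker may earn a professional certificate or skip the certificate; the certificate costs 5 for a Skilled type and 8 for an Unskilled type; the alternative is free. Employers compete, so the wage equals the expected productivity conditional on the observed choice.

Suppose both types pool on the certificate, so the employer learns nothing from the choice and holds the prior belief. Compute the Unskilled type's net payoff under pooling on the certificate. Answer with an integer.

9

Pooled wage = 7/12·22 + 5/12·10 = 17.
Unskilled pays cost 8 for the certificate, so net payoff = 17 − 8 = 9.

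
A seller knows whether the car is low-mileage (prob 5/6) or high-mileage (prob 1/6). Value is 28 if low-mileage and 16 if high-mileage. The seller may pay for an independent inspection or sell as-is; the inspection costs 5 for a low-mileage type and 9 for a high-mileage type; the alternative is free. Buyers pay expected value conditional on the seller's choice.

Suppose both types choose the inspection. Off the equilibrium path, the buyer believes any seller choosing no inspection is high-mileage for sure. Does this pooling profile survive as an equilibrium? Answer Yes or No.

Yes

On path, the buyer holds the prior and pays 5/6·28 + 1/6·16 = 26. Off path (no inspection), believing high-mileage, it pays 16.
low-mileage: the inspection nets 26 − 5 = 21; no inspection nets 16. low-mileage stays.
high-mileage: the inspection nets 26 − 9 = 17; no inspection nets 16. high-mileage stays.
No type deviates, so pooling is sustained.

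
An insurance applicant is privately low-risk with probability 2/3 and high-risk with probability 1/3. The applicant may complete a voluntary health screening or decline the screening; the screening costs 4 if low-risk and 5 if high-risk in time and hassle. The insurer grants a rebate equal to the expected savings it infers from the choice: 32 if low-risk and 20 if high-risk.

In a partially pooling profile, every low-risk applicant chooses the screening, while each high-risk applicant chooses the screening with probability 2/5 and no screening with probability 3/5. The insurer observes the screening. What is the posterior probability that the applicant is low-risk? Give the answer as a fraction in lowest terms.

P(the screening) = (2/3)·1 + (1/3)·(2/5) = 4/5.
By Bayes' rule, P(low-risk | the screening) = (2/3) / (4/5) = 5/6.

5/6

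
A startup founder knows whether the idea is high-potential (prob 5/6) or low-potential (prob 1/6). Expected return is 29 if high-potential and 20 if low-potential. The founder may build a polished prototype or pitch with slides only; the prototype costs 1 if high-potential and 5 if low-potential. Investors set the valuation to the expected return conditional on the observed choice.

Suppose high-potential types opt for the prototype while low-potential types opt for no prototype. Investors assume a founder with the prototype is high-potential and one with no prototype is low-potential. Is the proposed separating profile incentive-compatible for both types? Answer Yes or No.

No

Under these beliefs, the prototype earns valuation 29 and no prototype earns valuation 20.
high-potential: the prototype nets 29 − 1 = 28; no prototype nets 20. high-potential prefers the prototype.
low-potential: the prototype nets 29 − 5 = 24; no prototype nets 20. low-potential would deviate to the prototype.
low-potential has a profitable deviation, so the profile is not an equilibrium.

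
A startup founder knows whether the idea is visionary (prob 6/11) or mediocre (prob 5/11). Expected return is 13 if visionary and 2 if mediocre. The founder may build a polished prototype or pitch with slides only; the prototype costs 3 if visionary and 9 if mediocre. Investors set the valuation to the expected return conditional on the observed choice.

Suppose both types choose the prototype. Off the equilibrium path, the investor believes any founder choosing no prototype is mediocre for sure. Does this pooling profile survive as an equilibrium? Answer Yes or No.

On path, the investor holds the prior and pays 6/11·13 + 5/11·2 = 8. Off path (no prototype), believing mediocre, it pays 2.
visionary: the prototype nets 8 − 3 = 5; no prototype nets 2. visionary stays.
mediocre: the prototype nets 8 − 9 = -1; no prototype nets 2. mediocre would deviate.
A type deviates, so pooling fails.

No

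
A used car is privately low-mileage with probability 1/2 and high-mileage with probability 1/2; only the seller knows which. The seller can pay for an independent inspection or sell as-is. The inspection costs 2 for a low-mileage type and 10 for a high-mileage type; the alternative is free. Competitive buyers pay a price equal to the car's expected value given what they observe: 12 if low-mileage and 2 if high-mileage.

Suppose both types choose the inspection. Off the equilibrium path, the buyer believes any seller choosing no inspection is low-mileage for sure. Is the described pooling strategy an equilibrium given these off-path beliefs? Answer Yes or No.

On path, the buyer holds the prior and pays 1/2·12 + 1/2·2 = 7. Off path (no inspection), believing low-mileage, it pays 12.
low-mileage: the inspection nets 7 − 2 = 5; no inspection nets 12. low-mileage would deviate.
high-mileage: the inspection nets 7 − 10 = -3; no inspection nets 12. high-mileage would deviate.
A type deviates, so pooling fails.

No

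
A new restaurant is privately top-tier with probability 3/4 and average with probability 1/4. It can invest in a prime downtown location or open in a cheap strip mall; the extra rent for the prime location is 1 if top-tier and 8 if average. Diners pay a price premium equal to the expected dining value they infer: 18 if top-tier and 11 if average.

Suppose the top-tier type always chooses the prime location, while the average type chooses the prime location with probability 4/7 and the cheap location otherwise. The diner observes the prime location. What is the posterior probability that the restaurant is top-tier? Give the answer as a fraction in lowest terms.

P(the prime location) = (3/4)·1 + (1/4)·(4/7) = 25/28.
By Bayes' rule, P(top-tier | the prime location) = (3/4) / (25/28) = 21/25.

21/25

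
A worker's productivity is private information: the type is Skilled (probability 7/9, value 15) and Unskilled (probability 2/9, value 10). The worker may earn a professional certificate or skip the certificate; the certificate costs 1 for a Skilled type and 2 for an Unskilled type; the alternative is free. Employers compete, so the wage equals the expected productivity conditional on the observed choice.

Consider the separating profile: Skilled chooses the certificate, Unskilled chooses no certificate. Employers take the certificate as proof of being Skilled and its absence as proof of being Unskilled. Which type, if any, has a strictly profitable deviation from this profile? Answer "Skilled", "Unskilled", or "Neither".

The certificate pays 15; no certificate pays 10.
Skilled: assigned the certificate, nets 15 − 1 = 14; deviating to no certificate nets 10.
Unskilled: assigned no certificate, nets 10; deviating to the certificate nets 15 − 2 = 13.
The Unskilled type gains 3 by deviating.

Unskilled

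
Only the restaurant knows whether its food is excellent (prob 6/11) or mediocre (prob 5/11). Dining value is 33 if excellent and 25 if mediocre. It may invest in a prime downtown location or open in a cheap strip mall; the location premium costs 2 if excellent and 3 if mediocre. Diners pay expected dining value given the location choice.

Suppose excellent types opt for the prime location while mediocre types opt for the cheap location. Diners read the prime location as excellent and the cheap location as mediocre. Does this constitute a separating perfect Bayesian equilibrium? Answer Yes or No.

Under these beliefs, the prime location earns price premium 33 and the cheap location earns price premium 25.
excellent: the prime location nets 33 − 2 = 31; the cheap location nets 25. excellent prefers the prime location.
mediocre: the prime location nets 33 − 3 = 30; the cheap location nets 25. mediocre would deviate to the prime location.
mediocre has a profitable deviation, so the profile is not an equilibrium.

No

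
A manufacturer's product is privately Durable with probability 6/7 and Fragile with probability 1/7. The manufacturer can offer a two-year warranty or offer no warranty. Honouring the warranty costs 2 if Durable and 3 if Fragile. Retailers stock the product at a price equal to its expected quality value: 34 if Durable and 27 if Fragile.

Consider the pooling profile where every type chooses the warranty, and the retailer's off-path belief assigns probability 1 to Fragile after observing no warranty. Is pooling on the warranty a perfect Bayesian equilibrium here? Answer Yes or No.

Yes

On path, the retailer holds the prior and pays 6/7·34 + 1/7·27 = 33. Off path (no warranty), believing Fragile, it pays 27.
Durable: the warranty nets 33 − 2 = 31; no warranty nets 27. Durable stays.
Fragile: the warranty nets 33 − 3 = 30; no warranty nets 27. Fragile stays.
No type deviates, so pooling is sustained.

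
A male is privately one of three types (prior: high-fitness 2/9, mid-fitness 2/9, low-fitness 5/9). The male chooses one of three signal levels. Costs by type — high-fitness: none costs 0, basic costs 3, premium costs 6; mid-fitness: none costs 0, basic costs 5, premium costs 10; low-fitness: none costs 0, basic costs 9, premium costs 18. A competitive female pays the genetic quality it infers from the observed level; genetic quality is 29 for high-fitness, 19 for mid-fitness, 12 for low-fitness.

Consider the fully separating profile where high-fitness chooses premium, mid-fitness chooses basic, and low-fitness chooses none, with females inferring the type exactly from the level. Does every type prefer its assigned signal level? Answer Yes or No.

No

Separating mating payoffs: premium → 29, basic → 19, none → 12.
high-fitness (assigned premium): none: 12 − 0 = 12; basic: 19 − 3 = 16; premium: 29 − 6 = 23. high-fitness stays.
mid-fitness (assigned basic): none: 12 − 0 = 12; basic: 19 − 5 = 14; premium: 29 − 10 = 19. mid-fitness prefers premium.
low-fitness (assigned none): none: 12 − 0 = 12; basic: 19 − 9 = 10; premium: 29 − 18 = 11. low-fitness stays.
At least one type deviates; the separating profile fails.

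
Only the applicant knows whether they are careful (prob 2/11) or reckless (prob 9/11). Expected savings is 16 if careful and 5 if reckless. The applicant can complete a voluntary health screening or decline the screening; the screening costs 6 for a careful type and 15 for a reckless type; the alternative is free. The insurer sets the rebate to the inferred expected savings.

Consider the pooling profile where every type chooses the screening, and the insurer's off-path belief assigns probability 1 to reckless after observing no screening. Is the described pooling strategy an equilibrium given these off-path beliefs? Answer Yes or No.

No

On path, the insurer holds the prior and pays 2/11·16 + 9/11·5 = 7. Off path (no screening), believing reckless, it pays 5.
careful: the screening nets 7 − 6 = 1; no screening nets 5. careful would deviate.
reckless: the screening nets 7 − 15 = -8; no screening nets 5. reckless would deviate.
A type deviates, so pooling fails.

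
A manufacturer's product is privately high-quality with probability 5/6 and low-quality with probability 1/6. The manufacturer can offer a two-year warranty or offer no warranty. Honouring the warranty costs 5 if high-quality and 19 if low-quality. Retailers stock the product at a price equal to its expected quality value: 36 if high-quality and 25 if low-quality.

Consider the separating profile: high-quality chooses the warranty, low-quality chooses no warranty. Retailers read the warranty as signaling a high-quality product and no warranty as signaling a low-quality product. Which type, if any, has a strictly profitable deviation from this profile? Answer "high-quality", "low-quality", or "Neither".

Neither

The warranty pays 36; no warranty pays 25.
high-quality: assigned the warranty, nets 36 − 5 = 31; deviating to no warranty nets 25.
low-quality: assigned no warranty, nets 25; deviating to the warranty nets 36 − 19 = 17.
Both types strictly prefer their assigned action; no profitable deviation.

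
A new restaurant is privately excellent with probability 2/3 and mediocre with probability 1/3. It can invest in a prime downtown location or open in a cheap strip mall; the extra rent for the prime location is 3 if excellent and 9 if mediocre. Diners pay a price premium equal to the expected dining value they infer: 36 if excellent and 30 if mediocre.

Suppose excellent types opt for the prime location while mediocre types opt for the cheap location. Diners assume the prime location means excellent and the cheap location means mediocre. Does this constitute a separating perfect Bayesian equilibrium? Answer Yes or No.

Under these beliefs, the prime location earns price premium 36 and the cheap location earns price premium 30.
excellent: the prime location nets 36 − 3 = 33; the cheap location nets 30. excellent prefers the prime location.
mediocre: the prime location nets 36 − 9 = 27; the cheap location nets 30. mediocre prefers the cheap location.
Neither type deviates, so the separating profile is an equilibrium.

Yes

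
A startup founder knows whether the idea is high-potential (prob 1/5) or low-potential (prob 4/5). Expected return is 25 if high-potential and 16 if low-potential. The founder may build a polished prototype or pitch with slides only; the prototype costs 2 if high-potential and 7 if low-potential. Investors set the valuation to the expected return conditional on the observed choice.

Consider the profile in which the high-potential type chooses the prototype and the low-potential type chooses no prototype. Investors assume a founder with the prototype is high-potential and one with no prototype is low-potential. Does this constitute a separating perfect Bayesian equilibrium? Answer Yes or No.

Under these beliefs, the prototype earns valuation 25 and no prototype earns valuation 16.
high-potential: the prototype nets 25 − 2 = 23; no prototype nets 16. high-potential prefers the prototype.
low-potential: the prototype nets 25 − 7 = 18; no prototype nets 16. low-potential would deviate to the prototype.
low-potential has a profitable deviation, so the profile is not an equilibrium.

No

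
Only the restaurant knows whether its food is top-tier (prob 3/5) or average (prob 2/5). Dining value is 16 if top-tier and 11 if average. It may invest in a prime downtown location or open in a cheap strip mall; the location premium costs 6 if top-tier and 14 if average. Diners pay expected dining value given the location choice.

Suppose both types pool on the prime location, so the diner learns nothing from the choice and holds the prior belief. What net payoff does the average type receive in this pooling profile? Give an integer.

0

Pooled price premium = 3/5·16 + 2/5·11 = 14.
average pays cost 14 for the prime location, so net payoff = 14 − 14 = 0.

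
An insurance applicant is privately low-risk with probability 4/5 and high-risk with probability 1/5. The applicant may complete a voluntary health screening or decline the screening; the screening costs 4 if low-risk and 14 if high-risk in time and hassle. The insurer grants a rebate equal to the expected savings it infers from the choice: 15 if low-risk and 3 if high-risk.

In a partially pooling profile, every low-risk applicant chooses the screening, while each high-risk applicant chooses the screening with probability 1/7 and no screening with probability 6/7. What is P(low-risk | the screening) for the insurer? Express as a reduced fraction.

28/29

P(the screening) = (4/5)·1 + (1/5)·(1/7) = 29/35.
By Bayes' rule, P(low-risk | the screening) = (4/5) / (29/35) = 28/29.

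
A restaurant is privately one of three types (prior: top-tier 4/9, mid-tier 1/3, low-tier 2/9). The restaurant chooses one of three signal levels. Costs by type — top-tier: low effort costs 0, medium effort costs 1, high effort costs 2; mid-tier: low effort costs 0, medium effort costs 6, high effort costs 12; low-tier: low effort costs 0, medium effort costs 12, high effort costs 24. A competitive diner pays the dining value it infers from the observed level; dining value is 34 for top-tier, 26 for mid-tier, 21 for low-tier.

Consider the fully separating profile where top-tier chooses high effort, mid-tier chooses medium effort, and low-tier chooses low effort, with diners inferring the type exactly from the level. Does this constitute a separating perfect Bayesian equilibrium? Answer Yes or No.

Separating price premiums: high effort → 34, medium effort → 26, low effort → 21.
top-tier (assigned high effort): low effort: 21 − 0 = 21; medium effort: 26 − 1 = 25; high effort: 34 − 2 = 32. top-tier stays.
mid-tier (assigned medium effort): low effort: 21 − 0 = 21; medium effort: 26 − 6 = 20; high effort: 34 − 12 = 22. mid-tier prefers high effort.
low-tier (assigned low effort): low effort: 21 − 0 = 21; medium effort: 26 − 12 = 14; high effort: 34 − 24 = 10. low-tier stays.
At least one type deviates; the separating profile fails.

No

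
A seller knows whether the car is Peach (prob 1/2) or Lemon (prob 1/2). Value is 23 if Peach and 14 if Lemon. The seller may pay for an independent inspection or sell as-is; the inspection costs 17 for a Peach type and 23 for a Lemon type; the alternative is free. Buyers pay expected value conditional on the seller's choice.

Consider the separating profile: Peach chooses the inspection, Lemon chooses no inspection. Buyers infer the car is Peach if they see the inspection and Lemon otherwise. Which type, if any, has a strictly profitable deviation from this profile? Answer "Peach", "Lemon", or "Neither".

The inspection pays 23; no inspection pays 14.
Peach: assigned the inspection, nets 23 − 17 = 6; deviating to no inspection nets 14.
Lemon: assigned no inspection, nets 14; deviating to the inspection nets 23 − 23 = 0.
The Peach type gains 8 by deviating.

Peach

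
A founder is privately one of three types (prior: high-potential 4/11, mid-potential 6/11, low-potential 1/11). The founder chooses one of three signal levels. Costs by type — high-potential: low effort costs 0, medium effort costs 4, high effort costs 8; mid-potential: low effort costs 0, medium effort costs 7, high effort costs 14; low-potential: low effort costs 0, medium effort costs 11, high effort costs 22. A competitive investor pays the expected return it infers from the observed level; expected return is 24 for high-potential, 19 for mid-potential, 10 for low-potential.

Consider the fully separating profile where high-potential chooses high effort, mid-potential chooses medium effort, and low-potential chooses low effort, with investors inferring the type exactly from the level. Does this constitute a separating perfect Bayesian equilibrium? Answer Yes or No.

Separating valuations: high effort → 24, medium effort → 19, low effort → 10.
high-potential (assigned high effort): low effort: 10 − 0 = 10; medium effort: 19 − 4 = 15; high effort: 24 − 8 = 16. high-potential stays.
mid-potential (assigned medium effort): low effort: 10 − 0 = 10; medium effort: 19 − 7 = 12; high effort: 24 − 14 = 10. mid-potential stays.
low-potential (assigned low effort): low effort: 10 − 0 = 10; medium effort: 19 − 11 = 8; high effort: 24 − 22 = 2. low-potential stays.
Every type prefers its assigned level; separation holds.

Yes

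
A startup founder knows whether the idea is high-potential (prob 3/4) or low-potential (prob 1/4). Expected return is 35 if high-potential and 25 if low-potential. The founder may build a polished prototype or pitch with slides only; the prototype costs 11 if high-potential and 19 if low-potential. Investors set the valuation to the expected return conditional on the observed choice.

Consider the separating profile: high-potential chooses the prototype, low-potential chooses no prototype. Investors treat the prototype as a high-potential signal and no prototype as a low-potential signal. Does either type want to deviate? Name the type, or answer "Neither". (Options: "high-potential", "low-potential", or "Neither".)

The prototype pays 35; no prototype pays 25.
high-potential: assigned the prototype, nets 35 − 11 = 24; deviating to no prototype nets 25.
low-potential: assigned no prototype, nets 25; deviating to the prototype nets 35 − 19 = 16.
The high-potential type gains 1 by deviating.

high-potential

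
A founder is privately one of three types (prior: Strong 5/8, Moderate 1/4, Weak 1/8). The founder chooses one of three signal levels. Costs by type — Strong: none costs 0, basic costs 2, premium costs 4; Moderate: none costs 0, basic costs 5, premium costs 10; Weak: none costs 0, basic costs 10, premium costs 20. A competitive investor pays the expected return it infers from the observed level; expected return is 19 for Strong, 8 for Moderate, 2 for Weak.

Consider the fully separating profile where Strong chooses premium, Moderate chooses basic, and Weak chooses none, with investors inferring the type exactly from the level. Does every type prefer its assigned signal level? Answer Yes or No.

Separating valuations: premium → 19, basic → 8, none → 2.
Strong (assigned premium): none: 2 − 0 = 2; basic: 8 − 2 = 6; premium: 19 − 4 = 15. Strong stays.
Moderate (assigned basic): none: 2 − 0 = 2; basic: 8 − 5 = 3; premium: 19 − 10 = 9. Moderate prefers premium.
Weak (assigned none): none: 2 − 0 = 2; basic: 8 − 10 = -2; premium: 19 − 20 = -1. Weak stays.
At least one type deviates; the separating profile fails.

No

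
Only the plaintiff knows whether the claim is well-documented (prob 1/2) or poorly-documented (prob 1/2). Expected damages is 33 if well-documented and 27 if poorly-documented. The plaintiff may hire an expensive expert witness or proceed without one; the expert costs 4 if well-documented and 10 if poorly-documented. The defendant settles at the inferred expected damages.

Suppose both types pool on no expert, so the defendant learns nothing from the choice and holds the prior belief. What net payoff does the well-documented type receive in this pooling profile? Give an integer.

Pooled settlement = 1/2·33 + 1/2·27 = 30.
well-documented pays no cost for no expert, so net payoff = 30.

30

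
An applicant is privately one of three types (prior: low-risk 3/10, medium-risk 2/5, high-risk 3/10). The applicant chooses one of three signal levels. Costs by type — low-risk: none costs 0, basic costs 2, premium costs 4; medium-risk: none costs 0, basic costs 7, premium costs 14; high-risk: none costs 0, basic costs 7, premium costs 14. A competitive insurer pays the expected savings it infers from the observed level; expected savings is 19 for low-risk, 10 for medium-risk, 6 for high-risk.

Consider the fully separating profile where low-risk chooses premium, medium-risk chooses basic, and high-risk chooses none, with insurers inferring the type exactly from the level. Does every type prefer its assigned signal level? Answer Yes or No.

No

Separating rebates: premium → 19, basic → 10, none → 6.
low-risk (assigned premium): none: 6 − 0 = 6; basic: 10 − 2 = 8; premium: 19 − 4 = 15. low-risk stays.
medium-risk (assigned basic): none: 6 − 0 = 6; basic: 10 − 7 = 3; premium: 19 − 14 = 5. medium-risk prefers none.
high-risk (assigned none): none: 6 − 0 = 6; basic: 10 − 7 = 3; premium: 19 − 14 = 5. high-risk stays.
At least one type deviates; the separating profile fails.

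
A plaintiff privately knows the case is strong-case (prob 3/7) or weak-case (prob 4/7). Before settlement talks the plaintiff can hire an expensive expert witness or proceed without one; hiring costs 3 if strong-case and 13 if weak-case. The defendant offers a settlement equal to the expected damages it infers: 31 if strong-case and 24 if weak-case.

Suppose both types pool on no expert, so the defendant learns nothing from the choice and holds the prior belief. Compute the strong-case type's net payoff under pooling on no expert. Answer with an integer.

Pooled settlement = 3/7·31 + 4/7·24 = 27.
strong-case pays no cost for no expert, so net payoff = 27.

27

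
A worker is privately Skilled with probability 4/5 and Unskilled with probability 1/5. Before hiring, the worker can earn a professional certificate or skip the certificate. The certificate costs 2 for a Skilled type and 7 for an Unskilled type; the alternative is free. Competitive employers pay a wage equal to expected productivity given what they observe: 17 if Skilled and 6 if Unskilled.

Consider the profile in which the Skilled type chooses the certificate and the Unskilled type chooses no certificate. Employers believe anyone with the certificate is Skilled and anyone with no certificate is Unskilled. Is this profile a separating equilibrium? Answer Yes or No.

Under these beliefs, the certificate earns wage 17 and no certificate earns wage 6.
Skilled: the certificate nets 17 − 2 = 15; no certificate nets 6. Skilled prefers the certificate.
Unskilled: the certificate nets 17 − 7 = 10; no certificate nets 6. Unskilled would deviate to the certificate.
Unskilled has a profitable deviation, so the profile is not an equilibrium.

No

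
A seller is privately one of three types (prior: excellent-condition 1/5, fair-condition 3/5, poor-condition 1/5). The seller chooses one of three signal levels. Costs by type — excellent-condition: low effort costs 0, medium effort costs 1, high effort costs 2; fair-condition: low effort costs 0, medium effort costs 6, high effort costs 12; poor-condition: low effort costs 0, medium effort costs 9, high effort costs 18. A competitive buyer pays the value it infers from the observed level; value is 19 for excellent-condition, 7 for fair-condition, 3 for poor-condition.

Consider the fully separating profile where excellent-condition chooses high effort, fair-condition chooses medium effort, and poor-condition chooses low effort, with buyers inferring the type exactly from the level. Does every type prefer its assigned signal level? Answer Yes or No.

No

Separating prices: high effort → 19, medium effort → 7, low effort → 3.
excellent-condition (assigned high effort): low effort: 3 − 0 = 3; medium effort: 7 − 1 = 6; high effort: 19 − 2 = 17. excellent-condition stays.
fair-condition (assigned medium effort): low effort: 3 − 0 = 3; medium effort: 7 − 6 = 1; high effort: 19 − 12 = 7. fair-condition prefers high effort.
poor-condition (assigned low effort): low effort: 3 − 0 = 3; medium effort: 7 − 9 = -2; high effort: 19 − 18 = 1. poor-condition stays.
At least one type deviates; the separating profile fails.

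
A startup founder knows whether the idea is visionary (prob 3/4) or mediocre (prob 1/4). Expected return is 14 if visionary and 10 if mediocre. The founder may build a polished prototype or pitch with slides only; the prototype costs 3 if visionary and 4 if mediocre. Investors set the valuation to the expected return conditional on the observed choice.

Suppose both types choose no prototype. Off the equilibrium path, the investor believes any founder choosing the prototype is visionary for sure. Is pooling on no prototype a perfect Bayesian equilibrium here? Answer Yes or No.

On path, the investor holds the prior and pays 3/4·14 + 1/4·10 = 13. Off path (the prototype), believing visionary, it pays 14.
visionary: no prototype nets 13; the prototype nets 14 − 3 = 11. visionary stays.
mediocre: no prototype nets 13; the prototype nets 14 − 4 = 10. mediocre stays.
No type deviates, so pooling is sustained.

Yes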